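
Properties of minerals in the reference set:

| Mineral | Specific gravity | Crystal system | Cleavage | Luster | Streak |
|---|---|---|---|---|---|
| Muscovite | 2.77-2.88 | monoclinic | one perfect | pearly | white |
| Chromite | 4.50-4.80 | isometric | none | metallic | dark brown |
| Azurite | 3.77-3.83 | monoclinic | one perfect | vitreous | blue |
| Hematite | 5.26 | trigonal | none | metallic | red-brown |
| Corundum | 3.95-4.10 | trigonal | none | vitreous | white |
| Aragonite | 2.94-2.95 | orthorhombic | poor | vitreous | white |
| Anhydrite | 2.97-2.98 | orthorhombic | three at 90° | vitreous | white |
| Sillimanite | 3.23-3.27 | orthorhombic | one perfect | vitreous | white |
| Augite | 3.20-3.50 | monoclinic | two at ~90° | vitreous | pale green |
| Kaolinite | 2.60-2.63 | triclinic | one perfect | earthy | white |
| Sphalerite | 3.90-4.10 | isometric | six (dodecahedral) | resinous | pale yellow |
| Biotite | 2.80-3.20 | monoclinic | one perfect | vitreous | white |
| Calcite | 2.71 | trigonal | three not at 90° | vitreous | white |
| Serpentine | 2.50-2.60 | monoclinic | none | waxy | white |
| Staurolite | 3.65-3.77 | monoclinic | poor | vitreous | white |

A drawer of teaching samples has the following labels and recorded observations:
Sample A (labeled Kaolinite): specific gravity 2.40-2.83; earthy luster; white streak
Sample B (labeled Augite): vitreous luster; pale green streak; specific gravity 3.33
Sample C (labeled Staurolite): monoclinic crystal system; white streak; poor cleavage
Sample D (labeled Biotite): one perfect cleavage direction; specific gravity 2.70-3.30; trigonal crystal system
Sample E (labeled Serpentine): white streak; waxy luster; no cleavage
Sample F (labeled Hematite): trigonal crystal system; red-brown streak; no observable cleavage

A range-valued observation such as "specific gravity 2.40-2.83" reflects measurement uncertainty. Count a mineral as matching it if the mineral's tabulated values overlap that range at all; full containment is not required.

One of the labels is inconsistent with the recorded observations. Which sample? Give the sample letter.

D

Sample A: all recorded properties match Kaolinite.
Sample B: all recorded properties match Augite.
Sample C: all recorded properties match Staurolite.
Sample D: trigonal crystal system is outside the reference for Biotite (monoclinic system) — mislabeled.
Sample E: all recorded properties match Serpentine.
Sample F: all recorded properties match Hematite.
Only sample D is inconsistent with its label.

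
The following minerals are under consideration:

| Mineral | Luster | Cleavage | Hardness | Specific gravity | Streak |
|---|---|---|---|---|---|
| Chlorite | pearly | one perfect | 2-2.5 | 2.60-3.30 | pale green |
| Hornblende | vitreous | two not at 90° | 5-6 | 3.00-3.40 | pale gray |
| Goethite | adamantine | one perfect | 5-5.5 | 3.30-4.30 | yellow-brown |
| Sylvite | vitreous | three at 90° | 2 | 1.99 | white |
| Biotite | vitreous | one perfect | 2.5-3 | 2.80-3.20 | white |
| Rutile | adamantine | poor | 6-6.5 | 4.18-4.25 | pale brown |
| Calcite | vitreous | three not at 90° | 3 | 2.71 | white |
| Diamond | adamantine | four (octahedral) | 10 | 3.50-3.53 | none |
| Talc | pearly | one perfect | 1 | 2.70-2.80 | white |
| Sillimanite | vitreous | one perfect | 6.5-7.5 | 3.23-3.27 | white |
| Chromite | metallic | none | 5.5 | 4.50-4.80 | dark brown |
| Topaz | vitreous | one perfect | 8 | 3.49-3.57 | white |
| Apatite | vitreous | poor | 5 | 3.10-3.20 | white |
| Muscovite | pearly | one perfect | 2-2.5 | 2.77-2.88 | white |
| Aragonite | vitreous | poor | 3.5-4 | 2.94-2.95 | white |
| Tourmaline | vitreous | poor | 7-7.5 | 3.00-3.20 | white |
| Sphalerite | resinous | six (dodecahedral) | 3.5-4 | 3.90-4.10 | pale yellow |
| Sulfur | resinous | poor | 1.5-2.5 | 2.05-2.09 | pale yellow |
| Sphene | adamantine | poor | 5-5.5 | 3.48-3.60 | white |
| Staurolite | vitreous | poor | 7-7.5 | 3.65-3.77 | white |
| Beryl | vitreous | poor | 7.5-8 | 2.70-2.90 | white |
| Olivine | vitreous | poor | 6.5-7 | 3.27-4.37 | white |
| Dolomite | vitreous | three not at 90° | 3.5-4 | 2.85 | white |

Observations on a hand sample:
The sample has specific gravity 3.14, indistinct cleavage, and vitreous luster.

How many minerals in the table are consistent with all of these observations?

Specific gravity 3.14 — narrows the field to Chlorite, Hornblende, Biotite, Apatite, Tourmaline.
Indistinct cleavage — only Apatite, Tourmaline remain.
Vitreous luster — no further eliminations.
The minerals that satisfy all observations are Apatite, Tourmaline.
That is 2 minerals.

2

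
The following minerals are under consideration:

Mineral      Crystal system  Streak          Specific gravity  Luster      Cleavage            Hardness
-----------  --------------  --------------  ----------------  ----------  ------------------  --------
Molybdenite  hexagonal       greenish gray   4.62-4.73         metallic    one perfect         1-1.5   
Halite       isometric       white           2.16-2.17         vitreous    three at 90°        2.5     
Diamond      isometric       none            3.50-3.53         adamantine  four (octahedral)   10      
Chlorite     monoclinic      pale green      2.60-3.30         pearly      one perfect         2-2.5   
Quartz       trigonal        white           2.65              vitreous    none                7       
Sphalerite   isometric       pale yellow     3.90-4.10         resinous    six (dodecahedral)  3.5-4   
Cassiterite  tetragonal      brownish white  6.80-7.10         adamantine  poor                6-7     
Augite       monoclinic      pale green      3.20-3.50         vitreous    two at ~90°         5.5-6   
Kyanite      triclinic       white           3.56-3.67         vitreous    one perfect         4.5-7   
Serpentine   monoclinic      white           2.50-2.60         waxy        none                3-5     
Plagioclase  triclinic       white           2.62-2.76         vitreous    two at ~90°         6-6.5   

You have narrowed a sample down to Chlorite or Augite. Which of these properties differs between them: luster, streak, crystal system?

Luster: Chlorite pearly, Augite vitreous — different.
Streak: both pale green — no difference.
Crystal system: both monoclinic — no difference.
Only luster differs between Chlorite and Augite among the listed tests.

luster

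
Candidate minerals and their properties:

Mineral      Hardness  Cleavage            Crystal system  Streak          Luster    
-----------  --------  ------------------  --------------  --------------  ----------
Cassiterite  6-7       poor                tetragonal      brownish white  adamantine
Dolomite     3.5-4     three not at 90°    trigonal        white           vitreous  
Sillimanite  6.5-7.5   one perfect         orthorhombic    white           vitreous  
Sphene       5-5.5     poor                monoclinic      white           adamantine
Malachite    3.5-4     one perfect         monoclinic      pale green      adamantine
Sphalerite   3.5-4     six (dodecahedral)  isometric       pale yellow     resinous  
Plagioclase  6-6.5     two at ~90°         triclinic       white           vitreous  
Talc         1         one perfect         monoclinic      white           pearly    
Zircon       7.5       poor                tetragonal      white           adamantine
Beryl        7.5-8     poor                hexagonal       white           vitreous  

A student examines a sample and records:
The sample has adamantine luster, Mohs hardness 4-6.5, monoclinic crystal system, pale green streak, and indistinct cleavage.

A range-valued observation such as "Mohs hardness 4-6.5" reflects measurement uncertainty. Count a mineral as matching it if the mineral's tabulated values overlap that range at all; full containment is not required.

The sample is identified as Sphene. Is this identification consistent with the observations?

Inconsistent

Adamantine luster — consistent with Sphene (adamantine luster).
Mohs hardness 4-6.5 — consistent with Sphene (hardness 5-5.5).
Monoclinic crystal system — consistent with Sphene (monoclinic system).
Pale green streak — Sphene has white streak; which does not match.
Indistinct cleavage — consistent with Sphene (cleavage poor).
Streak alone is enough to reject Sphene.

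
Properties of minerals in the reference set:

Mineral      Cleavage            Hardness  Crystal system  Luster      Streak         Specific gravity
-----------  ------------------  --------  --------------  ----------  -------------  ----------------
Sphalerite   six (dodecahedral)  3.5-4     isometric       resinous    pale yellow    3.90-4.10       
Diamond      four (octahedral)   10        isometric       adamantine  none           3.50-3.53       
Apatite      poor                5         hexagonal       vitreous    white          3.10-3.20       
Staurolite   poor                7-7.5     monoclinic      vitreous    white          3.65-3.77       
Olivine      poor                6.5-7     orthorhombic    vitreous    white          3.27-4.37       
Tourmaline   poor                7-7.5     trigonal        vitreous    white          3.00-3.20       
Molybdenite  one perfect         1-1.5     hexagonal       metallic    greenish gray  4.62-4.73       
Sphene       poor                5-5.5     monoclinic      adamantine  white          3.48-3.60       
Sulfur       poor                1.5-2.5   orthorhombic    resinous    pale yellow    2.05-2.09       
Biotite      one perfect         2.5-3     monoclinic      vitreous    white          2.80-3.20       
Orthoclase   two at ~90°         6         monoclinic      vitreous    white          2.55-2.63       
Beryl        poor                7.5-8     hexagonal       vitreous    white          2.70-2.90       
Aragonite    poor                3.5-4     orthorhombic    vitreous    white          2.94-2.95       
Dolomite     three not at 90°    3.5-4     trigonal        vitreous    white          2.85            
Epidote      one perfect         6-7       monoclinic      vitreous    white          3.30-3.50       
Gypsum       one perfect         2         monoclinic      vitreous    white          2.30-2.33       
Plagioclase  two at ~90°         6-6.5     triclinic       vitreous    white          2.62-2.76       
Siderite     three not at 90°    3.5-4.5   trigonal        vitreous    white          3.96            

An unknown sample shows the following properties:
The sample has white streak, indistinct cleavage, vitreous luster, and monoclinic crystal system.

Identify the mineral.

Staurolite

White streak excludes Sphalerite, Diamond, Molybdenite, Sulfur.
Indistinct cleavage — leaves Apatite, Staurolite, Olivine, Tourmaline, Sphene, Beryl, Aragonite.
Vitreous luster eliminates Sphene.
Monoclinic crystal system — leaves Staurolite.
The only mineral consistent with every observation is Staurolite.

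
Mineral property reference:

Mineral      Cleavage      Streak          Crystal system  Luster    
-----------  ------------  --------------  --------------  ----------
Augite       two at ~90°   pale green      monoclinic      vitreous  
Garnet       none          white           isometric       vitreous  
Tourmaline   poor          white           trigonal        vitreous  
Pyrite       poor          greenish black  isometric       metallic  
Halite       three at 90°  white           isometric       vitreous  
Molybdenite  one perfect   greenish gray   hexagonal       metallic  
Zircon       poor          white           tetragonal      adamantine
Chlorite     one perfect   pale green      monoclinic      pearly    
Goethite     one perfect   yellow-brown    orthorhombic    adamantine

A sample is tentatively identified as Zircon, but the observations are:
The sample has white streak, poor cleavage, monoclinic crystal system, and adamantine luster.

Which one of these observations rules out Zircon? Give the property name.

White streak: Zircon has white streak — consistent.
Poor cleavage: Zircon has cleavage poor — consistent.
Monoclinic crystal system: Zircon has tetragonal system — outside the reference range.
Adamantine luster: Zircon has adamantine luster — consistent.
Only the crystal system is inconsistent.

crystal system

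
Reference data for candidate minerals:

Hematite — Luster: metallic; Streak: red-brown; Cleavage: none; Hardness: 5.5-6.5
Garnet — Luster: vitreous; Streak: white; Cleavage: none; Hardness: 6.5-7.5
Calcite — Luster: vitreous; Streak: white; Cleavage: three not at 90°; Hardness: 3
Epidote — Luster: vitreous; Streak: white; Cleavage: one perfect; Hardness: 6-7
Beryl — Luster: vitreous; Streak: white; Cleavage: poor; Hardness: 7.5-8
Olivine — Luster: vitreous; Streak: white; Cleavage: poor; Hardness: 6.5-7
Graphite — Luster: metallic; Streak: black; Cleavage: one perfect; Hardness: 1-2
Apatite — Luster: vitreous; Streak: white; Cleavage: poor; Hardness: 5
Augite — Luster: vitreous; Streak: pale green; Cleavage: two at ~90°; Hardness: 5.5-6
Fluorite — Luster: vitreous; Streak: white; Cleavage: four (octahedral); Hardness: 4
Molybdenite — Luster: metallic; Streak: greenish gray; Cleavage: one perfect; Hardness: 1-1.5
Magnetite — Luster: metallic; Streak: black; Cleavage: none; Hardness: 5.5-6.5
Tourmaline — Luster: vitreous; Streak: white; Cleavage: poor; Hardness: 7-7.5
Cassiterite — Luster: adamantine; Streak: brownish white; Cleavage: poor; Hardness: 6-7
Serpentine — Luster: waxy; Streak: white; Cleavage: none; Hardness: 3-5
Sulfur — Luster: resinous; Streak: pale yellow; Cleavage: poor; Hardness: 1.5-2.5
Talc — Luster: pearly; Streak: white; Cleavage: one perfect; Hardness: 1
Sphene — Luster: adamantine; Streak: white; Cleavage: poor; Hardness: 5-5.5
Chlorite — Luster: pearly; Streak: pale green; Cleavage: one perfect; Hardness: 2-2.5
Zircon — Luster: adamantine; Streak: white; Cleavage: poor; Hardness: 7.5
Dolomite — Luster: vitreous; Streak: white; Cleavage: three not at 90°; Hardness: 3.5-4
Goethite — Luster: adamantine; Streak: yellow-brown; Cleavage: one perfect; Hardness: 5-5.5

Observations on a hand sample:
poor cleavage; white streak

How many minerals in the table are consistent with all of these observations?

6

Poor cleavage — leaves Beryl, Olivine, Apatite, Tourmaline, Cassiterite, Sulfur, Sphene, Zircon.
White streak is inconsistent with Cassiterite, Sulfur.
Consistent with every observation: Apatite, Beryl, Olivine, Sphene, Tourmaline, Zircon.
That is 6 minerals.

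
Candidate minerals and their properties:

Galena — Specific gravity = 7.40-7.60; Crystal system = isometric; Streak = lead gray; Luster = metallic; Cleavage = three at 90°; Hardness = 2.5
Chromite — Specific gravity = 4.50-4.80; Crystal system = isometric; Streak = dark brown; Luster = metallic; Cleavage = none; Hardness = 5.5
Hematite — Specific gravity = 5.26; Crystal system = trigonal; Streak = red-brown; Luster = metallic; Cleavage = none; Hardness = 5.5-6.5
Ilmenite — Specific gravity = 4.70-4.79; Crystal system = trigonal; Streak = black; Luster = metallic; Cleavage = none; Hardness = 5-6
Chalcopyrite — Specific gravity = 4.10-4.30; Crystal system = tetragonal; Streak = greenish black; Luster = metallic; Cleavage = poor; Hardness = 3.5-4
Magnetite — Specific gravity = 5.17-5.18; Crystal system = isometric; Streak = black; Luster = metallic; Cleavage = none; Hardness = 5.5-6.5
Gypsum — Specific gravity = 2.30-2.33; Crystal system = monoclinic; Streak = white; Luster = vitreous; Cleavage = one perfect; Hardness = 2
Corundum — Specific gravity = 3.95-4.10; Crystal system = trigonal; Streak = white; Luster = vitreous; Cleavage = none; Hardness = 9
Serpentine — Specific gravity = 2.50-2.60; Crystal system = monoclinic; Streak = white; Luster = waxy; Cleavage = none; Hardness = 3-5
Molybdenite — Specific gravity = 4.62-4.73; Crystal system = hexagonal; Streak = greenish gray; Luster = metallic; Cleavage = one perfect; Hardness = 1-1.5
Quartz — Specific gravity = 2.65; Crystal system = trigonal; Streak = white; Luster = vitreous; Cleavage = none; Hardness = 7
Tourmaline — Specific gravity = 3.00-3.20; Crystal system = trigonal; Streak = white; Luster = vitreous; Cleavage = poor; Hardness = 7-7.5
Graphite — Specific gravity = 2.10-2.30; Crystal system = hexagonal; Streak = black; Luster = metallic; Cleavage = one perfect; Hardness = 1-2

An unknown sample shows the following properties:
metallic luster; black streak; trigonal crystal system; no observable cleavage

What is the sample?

Ilmenite

Metallic luster eliminates Gypsum, Corundum, Serpentine, Quartz, Tourmaline.
Black streak: leaves Ilmenite, Magnetite, Graphite.
Trigonal crystal system: Ilmenite remains.
No observable cleavage: all remaining candidates fit.
Only Ilmenite satisfies all observations.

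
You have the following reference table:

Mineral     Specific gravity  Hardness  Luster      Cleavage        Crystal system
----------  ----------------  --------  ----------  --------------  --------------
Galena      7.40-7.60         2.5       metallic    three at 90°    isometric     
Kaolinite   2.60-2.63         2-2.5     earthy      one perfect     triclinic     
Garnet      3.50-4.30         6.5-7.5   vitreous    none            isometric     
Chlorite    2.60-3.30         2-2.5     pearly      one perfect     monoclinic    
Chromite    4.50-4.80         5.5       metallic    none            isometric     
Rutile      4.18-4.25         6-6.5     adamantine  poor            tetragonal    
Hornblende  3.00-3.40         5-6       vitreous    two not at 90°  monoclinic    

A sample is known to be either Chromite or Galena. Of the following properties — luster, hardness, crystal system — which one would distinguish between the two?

hardness

Luster: both metallic — identical.
Hardness: Chromite 5.5, Galena 2.5 — distinct.
Crystal system: both isometric — identical.
Hardness is the diagnostic property here.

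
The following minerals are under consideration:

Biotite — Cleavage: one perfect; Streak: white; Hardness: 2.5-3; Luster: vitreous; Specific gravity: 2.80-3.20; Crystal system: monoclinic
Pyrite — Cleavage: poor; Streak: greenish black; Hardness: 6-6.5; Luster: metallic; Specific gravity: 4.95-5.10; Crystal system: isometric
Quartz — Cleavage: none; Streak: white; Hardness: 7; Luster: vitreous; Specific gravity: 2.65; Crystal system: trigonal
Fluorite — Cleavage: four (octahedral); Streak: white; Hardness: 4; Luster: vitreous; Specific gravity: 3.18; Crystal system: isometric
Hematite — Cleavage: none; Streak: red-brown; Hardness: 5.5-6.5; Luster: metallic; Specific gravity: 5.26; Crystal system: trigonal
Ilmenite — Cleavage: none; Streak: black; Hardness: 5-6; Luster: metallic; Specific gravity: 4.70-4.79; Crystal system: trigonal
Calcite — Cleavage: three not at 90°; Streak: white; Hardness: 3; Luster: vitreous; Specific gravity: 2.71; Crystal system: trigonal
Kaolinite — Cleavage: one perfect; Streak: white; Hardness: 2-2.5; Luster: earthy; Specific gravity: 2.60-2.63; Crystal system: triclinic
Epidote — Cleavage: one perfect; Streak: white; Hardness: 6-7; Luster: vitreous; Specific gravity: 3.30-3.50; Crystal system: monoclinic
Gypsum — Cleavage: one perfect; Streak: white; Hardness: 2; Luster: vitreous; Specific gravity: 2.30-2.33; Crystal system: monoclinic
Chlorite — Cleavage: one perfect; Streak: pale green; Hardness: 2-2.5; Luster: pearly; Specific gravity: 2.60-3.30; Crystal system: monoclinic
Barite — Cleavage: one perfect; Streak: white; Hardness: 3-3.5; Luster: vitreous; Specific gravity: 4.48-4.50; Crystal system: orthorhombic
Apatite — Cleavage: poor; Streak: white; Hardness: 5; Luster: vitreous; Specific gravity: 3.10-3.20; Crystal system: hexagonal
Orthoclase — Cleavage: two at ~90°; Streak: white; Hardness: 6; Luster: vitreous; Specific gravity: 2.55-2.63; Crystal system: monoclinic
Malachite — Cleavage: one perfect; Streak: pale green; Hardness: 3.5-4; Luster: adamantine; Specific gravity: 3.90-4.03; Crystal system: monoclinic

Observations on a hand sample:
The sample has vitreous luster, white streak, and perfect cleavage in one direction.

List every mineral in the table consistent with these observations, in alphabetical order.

Barite, Biotite, Epidote, Gypsum

Vitreous luster rules out Pyrite, Hematite, Ilmenite, Kaolinite, Chlorite, Malachite.
White streak — consistent with all remaining minerals.
Perfect cleavage in one direction — only Biotite, Epidote, Gypsum, Barite remain.
The minerals that satisfy all observations are Barite, Biotite, Epidote, Gypsum.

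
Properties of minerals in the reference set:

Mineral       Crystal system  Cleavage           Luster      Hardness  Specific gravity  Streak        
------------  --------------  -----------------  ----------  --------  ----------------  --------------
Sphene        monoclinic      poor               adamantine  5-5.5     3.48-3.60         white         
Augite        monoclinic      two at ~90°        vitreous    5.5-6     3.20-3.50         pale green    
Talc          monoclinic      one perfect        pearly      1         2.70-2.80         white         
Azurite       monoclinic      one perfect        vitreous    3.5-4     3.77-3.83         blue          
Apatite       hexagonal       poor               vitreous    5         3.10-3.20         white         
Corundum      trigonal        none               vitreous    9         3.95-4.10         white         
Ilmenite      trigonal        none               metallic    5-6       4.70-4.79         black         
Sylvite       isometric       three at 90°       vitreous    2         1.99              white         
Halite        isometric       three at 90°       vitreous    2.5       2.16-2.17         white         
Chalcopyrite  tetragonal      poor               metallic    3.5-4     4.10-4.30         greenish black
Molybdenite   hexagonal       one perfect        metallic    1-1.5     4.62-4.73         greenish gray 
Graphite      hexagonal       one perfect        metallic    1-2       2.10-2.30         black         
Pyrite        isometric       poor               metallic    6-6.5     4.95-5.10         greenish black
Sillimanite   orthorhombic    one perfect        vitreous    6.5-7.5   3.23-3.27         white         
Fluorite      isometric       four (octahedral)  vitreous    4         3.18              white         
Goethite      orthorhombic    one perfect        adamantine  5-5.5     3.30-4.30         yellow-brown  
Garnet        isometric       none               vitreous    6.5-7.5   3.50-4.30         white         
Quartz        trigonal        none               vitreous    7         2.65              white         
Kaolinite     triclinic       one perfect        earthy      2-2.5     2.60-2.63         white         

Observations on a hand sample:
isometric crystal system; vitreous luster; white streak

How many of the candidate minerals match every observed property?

Isometric crystal system: only Sylvite, Halite, Pyrite, Fluorite, Garnet remain.
Vitreous luster excludes Pyrite.
White streak: every remaining candidate is consistent.
Remaining candidates: Fluorite, Garnet, Halite, Sylvite.
That is 4 minerals.

4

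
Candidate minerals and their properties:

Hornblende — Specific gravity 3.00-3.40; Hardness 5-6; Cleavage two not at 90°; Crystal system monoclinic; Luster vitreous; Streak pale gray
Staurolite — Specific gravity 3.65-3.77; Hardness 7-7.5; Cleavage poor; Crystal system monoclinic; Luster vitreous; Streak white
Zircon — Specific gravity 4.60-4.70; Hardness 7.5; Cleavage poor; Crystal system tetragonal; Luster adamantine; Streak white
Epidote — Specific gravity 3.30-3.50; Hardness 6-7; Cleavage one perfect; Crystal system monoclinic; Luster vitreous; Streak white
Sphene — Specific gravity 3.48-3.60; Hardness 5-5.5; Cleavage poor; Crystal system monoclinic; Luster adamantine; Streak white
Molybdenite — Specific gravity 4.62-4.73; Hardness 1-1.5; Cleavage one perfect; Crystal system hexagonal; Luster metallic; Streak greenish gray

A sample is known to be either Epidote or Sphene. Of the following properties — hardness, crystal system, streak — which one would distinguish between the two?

hardness

Hardness: Epidote 6-7, Sphene 5-5.5 — different.
Crystal system: both monoclinic — shared.
Streak: both white — shared.
Hardness is the diagnostic property here.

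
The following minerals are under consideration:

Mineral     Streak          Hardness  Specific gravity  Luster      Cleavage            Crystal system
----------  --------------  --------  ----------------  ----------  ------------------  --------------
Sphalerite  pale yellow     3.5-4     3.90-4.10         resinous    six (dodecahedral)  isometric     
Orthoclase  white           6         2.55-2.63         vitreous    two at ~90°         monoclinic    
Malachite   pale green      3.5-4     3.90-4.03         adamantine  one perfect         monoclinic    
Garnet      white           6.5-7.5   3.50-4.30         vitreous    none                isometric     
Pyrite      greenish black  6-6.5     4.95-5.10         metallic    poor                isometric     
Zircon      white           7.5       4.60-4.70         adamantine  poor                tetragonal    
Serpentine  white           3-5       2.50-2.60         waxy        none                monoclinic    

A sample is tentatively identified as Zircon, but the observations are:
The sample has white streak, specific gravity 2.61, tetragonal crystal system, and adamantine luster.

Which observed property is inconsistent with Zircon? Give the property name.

White streak: Zircon has white streak — agrees.
Specific gravity 2.61: Zircon has SG 4.60-4.70 — does not match.
Tetragonal crystal system: Zircon has tetragonal system — agrees.
Adamantine luster: Zircon has adamantine luster — agrees.
The specific gravity is the one property that does not fit.

specific gravity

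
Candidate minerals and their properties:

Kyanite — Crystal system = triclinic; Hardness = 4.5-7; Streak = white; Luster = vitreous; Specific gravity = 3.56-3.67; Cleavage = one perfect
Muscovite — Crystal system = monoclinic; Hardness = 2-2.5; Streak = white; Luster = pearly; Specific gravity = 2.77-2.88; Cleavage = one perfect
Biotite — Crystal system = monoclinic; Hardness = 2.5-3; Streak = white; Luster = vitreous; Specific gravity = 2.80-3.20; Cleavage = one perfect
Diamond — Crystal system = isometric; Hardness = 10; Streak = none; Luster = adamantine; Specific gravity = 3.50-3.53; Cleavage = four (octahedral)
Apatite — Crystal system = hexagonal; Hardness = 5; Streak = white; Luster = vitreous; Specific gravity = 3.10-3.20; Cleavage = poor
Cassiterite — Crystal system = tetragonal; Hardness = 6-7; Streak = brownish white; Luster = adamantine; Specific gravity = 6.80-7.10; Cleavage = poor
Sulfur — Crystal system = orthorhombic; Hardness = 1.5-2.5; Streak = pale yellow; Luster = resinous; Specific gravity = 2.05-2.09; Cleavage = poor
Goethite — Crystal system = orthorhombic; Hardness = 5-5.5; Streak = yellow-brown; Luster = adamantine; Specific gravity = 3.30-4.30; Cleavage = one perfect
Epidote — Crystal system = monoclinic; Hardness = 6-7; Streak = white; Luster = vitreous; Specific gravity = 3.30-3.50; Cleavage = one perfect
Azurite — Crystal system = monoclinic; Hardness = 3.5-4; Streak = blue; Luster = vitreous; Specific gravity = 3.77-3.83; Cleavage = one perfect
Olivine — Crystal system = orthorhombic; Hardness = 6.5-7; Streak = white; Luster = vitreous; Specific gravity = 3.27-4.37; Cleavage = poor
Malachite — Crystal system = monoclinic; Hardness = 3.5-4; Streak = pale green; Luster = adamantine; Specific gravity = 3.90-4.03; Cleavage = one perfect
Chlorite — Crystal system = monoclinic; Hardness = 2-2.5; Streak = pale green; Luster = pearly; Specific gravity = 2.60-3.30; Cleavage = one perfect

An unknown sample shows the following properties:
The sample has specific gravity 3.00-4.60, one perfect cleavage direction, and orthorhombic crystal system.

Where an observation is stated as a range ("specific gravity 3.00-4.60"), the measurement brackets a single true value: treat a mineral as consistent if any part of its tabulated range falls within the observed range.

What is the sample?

Goethite

Specific gravity 3.00-4.60 is inconsistent with Muscovite, Cassiterite, Sulfur.
One perfect cleavage direction eliminates Diamond, Apatite, Olivine.
Orthorhombic crystal system: Goethite remains.
Only Goethite satisfies all observations.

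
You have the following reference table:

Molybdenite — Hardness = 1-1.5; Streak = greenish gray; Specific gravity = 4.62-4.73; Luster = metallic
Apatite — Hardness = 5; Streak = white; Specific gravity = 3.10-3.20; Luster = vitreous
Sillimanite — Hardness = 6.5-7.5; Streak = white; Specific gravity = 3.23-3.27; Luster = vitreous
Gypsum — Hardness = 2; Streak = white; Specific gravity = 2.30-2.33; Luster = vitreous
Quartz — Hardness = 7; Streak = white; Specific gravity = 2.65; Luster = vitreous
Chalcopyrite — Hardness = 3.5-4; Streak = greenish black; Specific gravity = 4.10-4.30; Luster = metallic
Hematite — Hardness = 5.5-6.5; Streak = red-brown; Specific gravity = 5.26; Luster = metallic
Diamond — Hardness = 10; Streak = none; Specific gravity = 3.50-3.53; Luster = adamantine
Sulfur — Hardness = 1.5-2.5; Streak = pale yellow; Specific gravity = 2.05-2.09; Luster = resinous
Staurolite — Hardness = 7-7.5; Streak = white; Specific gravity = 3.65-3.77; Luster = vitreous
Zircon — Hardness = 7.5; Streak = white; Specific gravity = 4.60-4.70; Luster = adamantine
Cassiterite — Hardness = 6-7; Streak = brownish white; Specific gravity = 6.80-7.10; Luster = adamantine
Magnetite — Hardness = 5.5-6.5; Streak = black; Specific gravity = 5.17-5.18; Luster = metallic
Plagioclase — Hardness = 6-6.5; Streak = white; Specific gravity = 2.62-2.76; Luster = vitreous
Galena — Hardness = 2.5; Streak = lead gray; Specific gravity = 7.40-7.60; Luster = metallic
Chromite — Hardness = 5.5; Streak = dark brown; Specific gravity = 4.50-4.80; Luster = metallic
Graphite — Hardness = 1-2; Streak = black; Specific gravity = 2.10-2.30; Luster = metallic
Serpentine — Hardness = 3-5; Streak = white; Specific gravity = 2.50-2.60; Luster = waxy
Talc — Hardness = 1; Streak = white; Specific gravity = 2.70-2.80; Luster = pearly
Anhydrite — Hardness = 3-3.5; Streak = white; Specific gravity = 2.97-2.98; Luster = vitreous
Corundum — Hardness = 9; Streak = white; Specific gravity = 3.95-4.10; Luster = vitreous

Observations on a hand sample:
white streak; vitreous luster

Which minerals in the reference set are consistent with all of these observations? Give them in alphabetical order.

White streak — leaves Apatite, Sillimanite, Gypsum, Quartz, Staurolite, Zircon, Plagioclase, Serpentine, Talc, Anhydrite, Corundum.
Vitreous luster eliminates Zircon, Serpentine, Talc.
Remaining candidates: Anhydrite, Apatite, Corundum, Gypsum, Plagioclase, Quartz, Sillimanite, Staurolite.

Anhydrite, Apatite, Corundum, Gypsum, Plagioclase, Quartz, Sillimanite, Staurolite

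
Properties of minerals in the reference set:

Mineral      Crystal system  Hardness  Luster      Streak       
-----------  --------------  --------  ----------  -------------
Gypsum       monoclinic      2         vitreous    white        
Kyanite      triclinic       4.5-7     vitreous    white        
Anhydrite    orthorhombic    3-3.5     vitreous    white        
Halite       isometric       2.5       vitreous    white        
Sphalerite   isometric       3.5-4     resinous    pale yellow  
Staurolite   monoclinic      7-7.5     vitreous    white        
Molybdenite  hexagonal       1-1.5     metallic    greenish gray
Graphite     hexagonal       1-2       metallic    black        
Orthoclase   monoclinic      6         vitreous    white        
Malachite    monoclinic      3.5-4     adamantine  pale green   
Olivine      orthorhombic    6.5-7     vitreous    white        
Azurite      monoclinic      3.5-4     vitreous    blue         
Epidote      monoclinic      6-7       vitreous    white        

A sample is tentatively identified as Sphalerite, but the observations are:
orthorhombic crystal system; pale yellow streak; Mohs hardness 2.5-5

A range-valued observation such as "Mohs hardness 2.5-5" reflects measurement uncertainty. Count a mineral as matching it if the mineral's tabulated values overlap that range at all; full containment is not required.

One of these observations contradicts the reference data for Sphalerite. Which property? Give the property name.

Orthorhombic crystal system: Sphalerite has isometric system — outside the reference range.
Pale yellow streak: Sphalerite has pale yellow streak — consistent.
Mohs hardness 2.5-5: Sphalerite has hardness 3.5-4 — consistent.
The crystal system is the one property that does not fit.

crystal system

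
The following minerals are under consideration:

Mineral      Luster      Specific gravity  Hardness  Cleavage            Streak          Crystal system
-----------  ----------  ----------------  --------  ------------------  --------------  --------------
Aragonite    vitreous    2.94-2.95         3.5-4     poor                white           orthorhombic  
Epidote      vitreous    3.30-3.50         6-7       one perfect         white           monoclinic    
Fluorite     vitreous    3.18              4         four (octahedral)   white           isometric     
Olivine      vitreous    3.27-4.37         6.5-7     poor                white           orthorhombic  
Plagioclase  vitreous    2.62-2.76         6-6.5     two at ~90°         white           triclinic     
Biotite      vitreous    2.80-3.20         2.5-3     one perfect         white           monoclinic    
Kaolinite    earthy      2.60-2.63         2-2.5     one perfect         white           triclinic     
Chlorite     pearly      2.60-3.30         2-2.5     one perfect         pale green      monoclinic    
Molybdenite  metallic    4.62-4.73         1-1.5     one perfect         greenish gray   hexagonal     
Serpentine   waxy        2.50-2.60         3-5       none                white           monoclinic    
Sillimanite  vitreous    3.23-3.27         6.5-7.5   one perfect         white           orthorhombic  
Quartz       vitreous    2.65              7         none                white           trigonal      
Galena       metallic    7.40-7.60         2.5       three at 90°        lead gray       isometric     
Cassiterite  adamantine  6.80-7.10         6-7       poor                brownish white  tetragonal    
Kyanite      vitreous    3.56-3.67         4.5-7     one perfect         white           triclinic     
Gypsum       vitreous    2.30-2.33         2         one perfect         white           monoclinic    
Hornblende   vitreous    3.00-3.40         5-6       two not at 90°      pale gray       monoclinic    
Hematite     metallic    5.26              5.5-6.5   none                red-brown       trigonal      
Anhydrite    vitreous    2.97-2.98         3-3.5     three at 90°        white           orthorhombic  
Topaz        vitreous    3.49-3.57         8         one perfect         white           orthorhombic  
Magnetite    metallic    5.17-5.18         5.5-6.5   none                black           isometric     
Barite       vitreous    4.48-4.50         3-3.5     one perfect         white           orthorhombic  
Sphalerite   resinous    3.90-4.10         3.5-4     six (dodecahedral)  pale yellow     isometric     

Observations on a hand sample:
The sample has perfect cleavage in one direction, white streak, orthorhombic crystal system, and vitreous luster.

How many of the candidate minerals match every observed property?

Perfect cleavage in one direction: narrows the field to Epidote, Biotite, Kaolinite, Chlorite, Molybdenite, Sillimanite, Kyanite, Gypsum, Topaz, Barite.
White streak rules out Chlorite, Molybdenite.
Orthorhombic crystal system: Sillimanite, Topaz, Barite remain.
Vitreous luster: every remaining candidate is consistent.
Consistent with every observation: Barite, Sillimanite, Topaz.
That is 3 minerals.

3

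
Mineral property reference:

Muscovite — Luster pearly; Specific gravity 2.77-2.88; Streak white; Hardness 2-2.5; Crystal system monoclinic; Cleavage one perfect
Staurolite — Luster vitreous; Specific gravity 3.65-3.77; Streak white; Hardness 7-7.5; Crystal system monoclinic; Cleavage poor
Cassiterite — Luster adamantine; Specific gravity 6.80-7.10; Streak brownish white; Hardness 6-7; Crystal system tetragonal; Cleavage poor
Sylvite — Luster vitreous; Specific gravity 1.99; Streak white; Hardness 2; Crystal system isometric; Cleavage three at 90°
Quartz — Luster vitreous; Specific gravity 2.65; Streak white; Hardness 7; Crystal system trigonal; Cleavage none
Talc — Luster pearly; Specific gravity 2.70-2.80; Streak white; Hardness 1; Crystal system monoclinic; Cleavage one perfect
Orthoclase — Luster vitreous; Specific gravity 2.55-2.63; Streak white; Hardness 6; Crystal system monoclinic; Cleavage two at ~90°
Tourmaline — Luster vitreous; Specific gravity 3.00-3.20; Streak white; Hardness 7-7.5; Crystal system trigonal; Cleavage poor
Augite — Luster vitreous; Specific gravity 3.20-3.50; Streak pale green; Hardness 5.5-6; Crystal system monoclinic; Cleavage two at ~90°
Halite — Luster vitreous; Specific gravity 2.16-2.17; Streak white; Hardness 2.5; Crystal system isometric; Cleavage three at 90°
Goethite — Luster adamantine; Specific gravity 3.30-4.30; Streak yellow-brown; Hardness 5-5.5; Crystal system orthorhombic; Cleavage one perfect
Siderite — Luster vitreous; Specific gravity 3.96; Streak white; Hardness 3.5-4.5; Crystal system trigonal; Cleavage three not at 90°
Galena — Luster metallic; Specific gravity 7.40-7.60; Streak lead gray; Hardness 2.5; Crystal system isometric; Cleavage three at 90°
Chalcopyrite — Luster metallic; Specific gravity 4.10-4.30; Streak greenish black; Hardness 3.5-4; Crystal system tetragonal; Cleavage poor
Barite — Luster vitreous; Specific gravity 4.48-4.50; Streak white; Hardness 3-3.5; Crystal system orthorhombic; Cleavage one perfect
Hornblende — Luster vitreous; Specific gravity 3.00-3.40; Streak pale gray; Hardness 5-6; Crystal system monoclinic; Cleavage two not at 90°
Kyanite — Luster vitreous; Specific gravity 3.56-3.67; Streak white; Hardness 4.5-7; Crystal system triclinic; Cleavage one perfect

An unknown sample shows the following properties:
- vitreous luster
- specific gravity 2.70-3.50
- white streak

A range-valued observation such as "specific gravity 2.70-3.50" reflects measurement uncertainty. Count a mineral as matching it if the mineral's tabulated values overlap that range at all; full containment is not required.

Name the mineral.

Vitreous luster eliminates Muscovite, Cassiterite, Talc, Goethite, Galena, Chalcopyrite.
Specific gravity 2.70-3.50: leaves Tourmaline, Augite, Hornblende.
White streak: leaves Tourmaline.
The only mineral consistent with every observation is Tourmaline.

Tourmaline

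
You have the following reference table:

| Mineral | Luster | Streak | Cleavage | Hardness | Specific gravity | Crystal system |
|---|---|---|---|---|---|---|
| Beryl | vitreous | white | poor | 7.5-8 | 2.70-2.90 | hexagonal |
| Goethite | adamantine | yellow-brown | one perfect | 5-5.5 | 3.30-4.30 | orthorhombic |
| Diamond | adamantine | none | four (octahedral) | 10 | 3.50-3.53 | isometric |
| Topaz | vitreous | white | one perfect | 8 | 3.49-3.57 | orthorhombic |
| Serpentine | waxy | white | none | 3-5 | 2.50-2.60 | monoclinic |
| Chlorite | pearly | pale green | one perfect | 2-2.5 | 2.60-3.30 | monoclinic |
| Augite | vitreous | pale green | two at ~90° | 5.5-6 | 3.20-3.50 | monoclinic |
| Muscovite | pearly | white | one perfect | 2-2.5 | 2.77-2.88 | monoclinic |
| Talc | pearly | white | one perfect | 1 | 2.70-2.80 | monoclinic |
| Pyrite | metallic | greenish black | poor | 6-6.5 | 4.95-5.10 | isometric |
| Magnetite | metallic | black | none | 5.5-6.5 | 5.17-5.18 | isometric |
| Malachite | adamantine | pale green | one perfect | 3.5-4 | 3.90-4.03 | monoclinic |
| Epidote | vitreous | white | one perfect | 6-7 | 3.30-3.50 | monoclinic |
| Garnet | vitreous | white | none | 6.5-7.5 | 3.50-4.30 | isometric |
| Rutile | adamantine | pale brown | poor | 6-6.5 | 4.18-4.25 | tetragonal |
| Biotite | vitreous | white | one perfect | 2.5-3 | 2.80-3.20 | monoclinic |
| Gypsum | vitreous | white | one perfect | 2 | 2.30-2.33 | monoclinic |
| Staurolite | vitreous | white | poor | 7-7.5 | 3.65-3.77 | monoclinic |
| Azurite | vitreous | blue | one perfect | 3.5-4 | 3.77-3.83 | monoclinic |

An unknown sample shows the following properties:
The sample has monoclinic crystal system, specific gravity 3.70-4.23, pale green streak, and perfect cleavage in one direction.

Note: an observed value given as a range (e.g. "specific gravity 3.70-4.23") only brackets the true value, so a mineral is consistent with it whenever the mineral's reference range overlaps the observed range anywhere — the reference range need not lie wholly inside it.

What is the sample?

Monoclinic crystal system — only Serpentine, Chlorite, Augite, Muscovite, Talc, Malachite, Epidote, Biotite, Gypsum, Staurolite, Azurite remain.
Specific gravity 3.70-4.23 — leaves Malachite, Staurolite, Azurite.
Pale green streak — Malachite remains.
Perfect cleavage in one direction — all remaining candidates fit.
Only Malachite satisfies all observations.

Malachite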